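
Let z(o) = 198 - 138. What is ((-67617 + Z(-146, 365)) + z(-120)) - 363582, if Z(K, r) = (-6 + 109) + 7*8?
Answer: -430980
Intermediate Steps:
z(o) = 60
Z(K, r) = 159 (Z(K, r) = 103 + 56 = 159)
((-67617 + Z(-146, 365)) + z(-120)) - 363582 = ((-67617 + 159) + 60) - 363582 = (-67458 + 60) - 363582 = -67398 - 363582 = -430980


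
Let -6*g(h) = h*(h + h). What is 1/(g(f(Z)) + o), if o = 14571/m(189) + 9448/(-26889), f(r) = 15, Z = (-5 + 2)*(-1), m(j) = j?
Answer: 62741/109412 ≈ 0.57344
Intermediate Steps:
Z = 3 (Z = -3*(-1) = 3)
g(h) = -h²/3 (g(h) = -h*(h + h)/6 = -h*2*h/6 = -h²/3)
o = 4814987/62741 (o = 14571/189 + 9448/(-26889) = 14571*(1/189) + 9448*(-1/26889) = 1619/21 - 9448/26889 = 4814987/62741 ≈ 76.744)
1/(g(f(Z)) + o) = 1/(-⅓*15² + 4814987/62741) = 1/(-⅓*225 + 4814987/62741) = 1/(-75 + 4814987/62741) = 1/(109412/62741) = 62741/109412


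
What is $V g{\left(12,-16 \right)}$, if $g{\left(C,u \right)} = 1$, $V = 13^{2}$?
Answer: $169$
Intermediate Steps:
$V = 169$
$V g{\left(12,-16 \right)} = 169 \cdot 1 = 169$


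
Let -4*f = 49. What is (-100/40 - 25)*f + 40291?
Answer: 325023/8 ≈ 40628.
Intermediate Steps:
f = -49/4 (f = -1/4*49 = -49/4 ≈ -12.250)
(-100/40 - 25)*f + 40291 = (-100/40 - 25)*(-49/4) + 40291 = (-100*1/40 - 25)*(-49/4) + 40291 = (-5/2 - 25)*(-49/4) + 40291 = -55/2*(-49/4) + 40291 = 2695/8 + 40291 = 325023/8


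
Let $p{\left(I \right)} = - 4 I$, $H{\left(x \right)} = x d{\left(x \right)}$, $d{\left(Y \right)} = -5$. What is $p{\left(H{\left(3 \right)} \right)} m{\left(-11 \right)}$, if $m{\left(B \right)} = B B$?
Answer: $7260$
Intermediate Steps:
$m{\left(B \right)} = B^{2}$
$H{\left(x \right)} = - 5 x$ ($H{\left(x \right)} = x \left(-5\right) = - 5 x$)
$p{\left(H{\left(3 \right)} \right)} m{\left(-11 \right)} = - 4 \left(\left(-5\right) 3\right) \left(-11\right)^{2} = \left(-4\right) \left(-15\right) 121 = 60 \cdot 121 = 7260$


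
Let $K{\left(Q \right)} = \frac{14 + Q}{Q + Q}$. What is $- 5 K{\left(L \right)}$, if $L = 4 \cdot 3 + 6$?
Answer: $- \frac{40}{9} \approx -4.4444$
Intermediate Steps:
$L = 18$ ($L = 12 + 6 = 18$)
$K{\left(Q \right)} = \frac{14 + Q}{2 Q}$
$- 5 K{\left(L \right)} = - 5 \frac{14 + 18}{2 \cdot 18} = - 5 \cdot \frac{1}{2} \cdot \frac{1}{18} \cdot 32 = \left(-5\right) \frac{8}{9} = - \frac{40}{9}$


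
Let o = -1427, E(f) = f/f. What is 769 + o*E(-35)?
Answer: -658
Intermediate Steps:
E(f) = 1
769 + o*E(-35) = 769 - 1427*1 = 769 - 1427 = -658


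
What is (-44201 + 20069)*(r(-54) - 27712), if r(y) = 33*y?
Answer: 711749208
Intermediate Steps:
(-44201 + 20069)*(r(-54) - 27712) = (-44201 + 20069)*(33*(-54) - 27712) = -24132*(-1782 - 27712) = -24132*(-29494) = 711749208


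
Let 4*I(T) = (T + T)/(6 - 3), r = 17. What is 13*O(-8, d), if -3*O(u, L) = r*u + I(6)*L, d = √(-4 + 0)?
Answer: 1768/3 - 26*I/3 ≈ 589.33 - 8.6667*I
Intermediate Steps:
d = 2*I (d = √(-4) = 2*I ≈ 2.0*I)
I(T) = T/6 (I(T) = ((T + T)/(6 - 3))/4 = ((2*T)/3)/4 = ((2*T)*(⅓))/4 = (2*T/3)/4 = T/6)
O(u, L) = -17*u/3 - L/3 (O(u, L) = -(17*u + ((⅙)*6)*L)/3 = -(17*u + 1*L)/3 = -(17*u + L)/3 = -(L + 17*u)/3 = -17*u/3 - L/3)
13*O(-8, d) = 13*(-17/3*(-8) - 2*I/3) = 13*(136/3 - 2*I/3) = 1768/3 - 26*I/3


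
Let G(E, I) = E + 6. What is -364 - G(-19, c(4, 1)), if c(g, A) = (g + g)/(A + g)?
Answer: -351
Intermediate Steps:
c(g, A) = 2*g/(A + g) (c(g, A) = (2*g)/(A + g) = 2*g/(A + g))
G(E, I) = 6 + E
-364 - G(-19, c(4, 1)) = -364 - (6 - 19) = -364 - 1*(-13) = -364 + 13 = -351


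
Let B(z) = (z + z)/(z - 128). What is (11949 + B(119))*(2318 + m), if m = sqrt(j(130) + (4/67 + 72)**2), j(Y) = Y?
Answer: 248728354/9 + 107303*sqrt(23893154)/603 ≈ 2.8506e+7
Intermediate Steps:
B(z) = 2*z/(-128 + z) (B(z) = (2*z)/(-128 + z) = 2*z/(-128 + z))
m = sqrt(23893154)/67 (m = sqrt(130 + (4/67 + 72)**2) = sqrt(130 + (4828/67)**2) = sqrt(130 + 23309584/4489) = sqrt(23893154/4489) = sqrt(23893154)/67 ≈ 72.956)
(11949 + B(119))*(2318 + m) = (11949 + 2*119/(-128 + 119))*(2318 + sqrt(23893154)/67) = (11949 + 2*119/(-9))*(2318 + sqrt(23893154)/67) = (11949 + 2*119*(-1/9))*(2318 + sqrt(23893154)/67) = (11949 - 238/9)*(2318 + sqrt(23893154)/67) = 107303*(2318 + sqrt(23893154)/67)/9 = 248728354/9 + 107303*sqrt(23893154)/603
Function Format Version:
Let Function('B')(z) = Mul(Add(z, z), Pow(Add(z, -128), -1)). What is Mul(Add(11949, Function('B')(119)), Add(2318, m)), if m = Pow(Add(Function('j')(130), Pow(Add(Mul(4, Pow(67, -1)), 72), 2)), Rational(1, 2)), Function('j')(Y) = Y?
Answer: Add(Rational(248728354, 9), Mul(Rational(107303, 603), Pow(23893154, Rational(1, 2)))) ≈ 2.8506e+7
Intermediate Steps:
Function('B')(z) = Mul(2, z, Pow(Add(-128, z), -1)) (Function('B')(z) = Mul(Mul(2, z), Pow(Add(-128, z), -1)) = Mul(2, z, Pow(Add(-128, z), -1)))
m = Mul(Rational(1, 67), Pow(23893154, Rational(1, 2))) (m = Pow(Add(130, Pow(Add(Mul(4, Pow(67, -1)), 72), 2)), Rational(1, 2)) = Pow(Add(130, Pow(Add(Mul(4, Rational(1, 67)), 72), 2)), Rational(1, 2)) = Pow(Add(130, Pow(Add(Rational(4, 67), 72), 2)), Rational(1, 2)) = Pow(Add(130, Pow(Rational(4828, 67), 2)), Rational(1, 2)) = Pow(Add(130, Rational(23309584, 4489)), Rational(1, 2)) = Pow(Rational(23893154, 4489), Rational(1, 2)) = Mul(Rational(1, 67), Pow(23893154, Rational(1, 2))) ≈ 72.956)
Mul(Add(11949, Function('B')(119)), Add(2318, m)) = Mul(Add(11949, Mul(2, 119, Pow(Add(-128, 119), -1))), Add(2318, Mul(Rational(1, 67), Pow(23893154, Rational(1, 2))))) = Mul(Add(11949, Mul(2, 119, Pow(-9, -1))), Add(2318, Mul(Rational(1, 67), Pow(23893154, Rational(1, 2))))) = Mul(Add(11949, Mul(2, 119, Rational(-1, 9))), Add(2318, Mul(Rational(1, 67), Pow(23893154, Rational(1, 2))))) = Mul(Add(11949, Rational(-238, 9)), Add(2318, Mul(Rational(1, 67), Pow(23893154, Rational(1, 2))))) = Mul(Rational(107303, 9), Add(2318, Mul(Rational(1, 67), Pow(23893154, Rational(1, 2))))) = Add(Rational(248728354, 9), Mul(Rational(107303, 603), Pow(23893154, Rational(1, 2))))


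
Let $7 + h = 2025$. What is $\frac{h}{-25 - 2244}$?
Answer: $- \frac{2018}{2269} \approx -0.88938$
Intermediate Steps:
$h = 2018$ ($h = -7 + 2025 = 2018$)
$\frac{h}{-25 - 2244} = \frac{2018}{-25 - 2244} = \frac{2018}{-2269} = 2018 \left(- \frac{1}{2269}\right) = - \frac{2018}{2269}$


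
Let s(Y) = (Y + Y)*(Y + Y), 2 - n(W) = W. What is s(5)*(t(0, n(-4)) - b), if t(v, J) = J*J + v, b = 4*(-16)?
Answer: 10000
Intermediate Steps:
b = -64
n(W) = 2 - W
s(Y) = 4*Y² (s(Y) = (2*Y)*(2*Y) = 4*Y²)
t(v, J) = v + J² (t(v, J) = J² + v = v + J²)
s(5)*(t(0, n(-4)) - b) = (4*5²)*((0 + (2 - 1*(-4))²) - 1*(-64)) = (4*25)*((0 + (2 + 4)²) + 64) = 100*((0 + 6²) + 64) = 100*((0 + 36) + 64) = 100*(36 + 64) = 100*100 = 10000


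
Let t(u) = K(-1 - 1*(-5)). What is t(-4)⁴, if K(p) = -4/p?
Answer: 1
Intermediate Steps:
t(u) = -1 (t(u) = -4/(-1 - 1*(-5)) = -4/(-1 + 5) = -4/4 = -4*¼ = -1)
t(-4)⁴ = (-1)⁴ = 1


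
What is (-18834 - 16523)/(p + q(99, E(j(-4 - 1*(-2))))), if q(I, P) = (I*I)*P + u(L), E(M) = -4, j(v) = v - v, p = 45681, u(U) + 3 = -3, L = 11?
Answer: -35357/6471 ≈ -5.4639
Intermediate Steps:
u(U) = -6 (u(U) = -3 - 3 = -6)
j(v) = 0
q(I, P) = -6 + P*I**2 (q(I, P) = (I*I)*P - 6 = I**2*P - 6 = P*I**2 - 6 = -6 + P*I**2)
(-18834 - 16523)/(p + q(99, E(j(-4 - 1*(-2))))) = (-18834 - 16523)/(45681 + (-6 - 4*99**2)) = -35357/(45681 + (-6 - 4*9801)) = -35357/(45681 + (-6 - 39204)) = -35357/(45681 - 39210) = -35357/6471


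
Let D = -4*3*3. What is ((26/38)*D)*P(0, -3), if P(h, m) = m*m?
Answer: -4212/19 ≈ -221.68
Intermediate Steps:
P(h, m) = m²
D = -36 (D = -12*3 = -36)
((26/38)*D)*P(0, -3) = ((26/38)*(-36))*(-3)² = ((26*(1/38))*(-36))*9 = ((13/19)*(-36))*9 = -468/19*9 = -4212/19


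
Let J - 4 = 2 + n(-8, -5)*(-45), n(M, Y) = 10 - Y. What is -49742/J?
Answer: 49742/669 ≈ 74.353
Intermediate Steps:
J = -669 (J = 4 + (2 + (10 - 1*(-5))*(-45)) = 4 + (2 + (10 + 5)*(-45)) = 4 + (2 + 15*(-45)) = 4 + (2 - 675) = 4 - 673 = -669)
-49742/J = -49742/(-669) = -49742*(-1/669) = 49742/669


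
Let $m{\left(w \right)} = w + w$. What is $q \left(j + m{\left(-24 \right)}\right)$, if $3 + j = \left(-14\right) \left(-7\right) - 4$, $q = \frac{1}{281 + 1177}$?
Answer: $\frac{43}{1458} \approx 0.029492$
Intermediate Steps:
$q = \frac{1}{1458} \approx 0.00068587$
$m{\left(w \right)} = 2 w$
$j = 91$ ($j = -3 - -94 = -3 + \left(98 - 4\right) = -3 + 94 = 91$)
$q \left(j + m{\left(-24 \right)}\right) = \frac{91 + 2 \left(-24\right)}{1458} = \frac{91 - 48}{1458} = \frac{1}{1458} \cdot 43 = \frac{43}{1458}$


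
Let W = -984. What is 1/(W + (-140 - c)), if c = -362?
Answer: -1/762 ≈ -0.0013123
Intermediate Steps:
1/(W + (-140 - c)) = 1/(-984 + (-140 - 1*(-362))) = 1/(-984 + (-140 + 362)) = 1/(-984 + 222) = 1/(-762) = -1/762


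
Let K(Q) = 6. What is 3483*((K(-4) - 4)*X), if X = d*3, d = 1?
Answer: 20898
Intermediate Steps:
X = 3 (X = 1*3 = 3)
3483*((K(-4) - 4)*X) = 3483*((6 - 4)*3) = 3483*(2*3) = 3483*6 = 20898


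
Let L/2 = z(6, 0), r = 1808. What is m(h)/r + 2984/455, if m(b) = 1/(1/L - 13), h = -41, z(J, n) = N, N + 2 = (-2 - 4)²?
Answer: 1190954409/181597780 ≈ 6.5582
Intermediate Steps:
N = 34 (N = -2 + (-2 - 4)² = -2 + (-6)² = -2 + 36 = 34)
z(J, n) = 34
L = 68 (L = 2*34 = 68)
m(b) = -68/883 (m(b) = 1/(1/68 - 13) = 1/(-883/68) = -68/883)
m(h)/r + 2984/455 = -68/883/1808 + 2984/455 = -68/883*1/1808 + 2984*(1/455) = -17/399116 + 2984/455 = 1190954409/181597780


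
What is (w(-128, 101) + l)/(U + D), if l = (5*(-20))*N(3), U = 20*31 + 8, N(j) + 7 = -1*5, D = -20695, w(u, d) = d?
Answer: -1301/20067 ≈ -0.064833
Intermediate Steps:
N(j) = -12 (N(j) = -7 - 1*5 = -7 - 5 = -12)
U = 628 (U = 620 + 8 = 628)
l = 1200 (l = (5*(-20))*(-12) = -100*(-12) = 1200)
(w(-128, 101) + l)/(U + D) = (101 + 1200)/(628 - 20695) = 1301/(-20067) = 1301*(-1/20067) = -1301/20067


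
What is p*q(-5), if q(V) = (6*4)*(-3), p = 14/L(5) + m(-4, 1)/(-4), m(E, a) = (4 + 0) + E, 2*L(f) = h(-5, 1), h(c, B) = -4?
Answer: 504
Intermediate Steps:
L(f) = -2 (L(f) = (1/2)*(-4) = -2)
m(E, a) = 4 + E
p = -7 (p = 14/(-2) + (4 - 4)/(-4) = 14*(-1/2) + 0*(-1/4) = -7 + 0 = -7)
q(V) = -72 (q(V) = 24*(-3) = -72)
p*q(-5) = -7*(-72) = 504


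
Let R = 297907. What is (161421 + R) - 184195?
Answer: 275133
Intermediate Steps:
(161421 + R) - 184195 = (161421 + 297907) - 184195 = 459328 - 184195 = 275133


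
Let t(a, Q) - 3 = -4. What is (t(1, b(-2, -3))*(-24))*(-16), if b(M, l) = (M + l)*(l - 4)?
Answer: -384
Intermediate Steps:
b(M, l) = (-4 + l)*(M + l) (b(M, l) = (M + l)*(-4 + l) = (-4 + l)*(M + l))
t(a, Q) = -1 (t(a, Q) = 3 - 4 = -1)
(t(1, b(-2, -3))*(-24))*(-16) = -1*(-24)*(-16) = 24*(-16) = -384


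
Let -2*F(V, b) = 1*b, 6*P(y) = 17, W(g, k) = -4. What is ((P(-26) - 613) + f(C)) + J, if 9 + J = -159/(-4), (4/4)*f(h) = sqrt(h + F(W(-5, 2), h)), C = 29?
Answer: -6953/12 + sqrt(58)/2 ≈ -575.61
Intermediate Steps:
P(y) = 17/6 (P(y) = (1/6)*17 = 17/6)
F(V, b) = -b/2
f(h) = sqrt(2)*sqrt(h)/2 (f(h) = sqrt(h - h/2) = sqrt(h/2) = sqrt(2)*sqrt(h)/2)
J = 123/4 (J = -9 - 159/(-4) = -9 - 159*(-1/4) = -9 + 159/4 = 123/4 ≈ 30.750)
((P(-26) - 613) + f(C)) + J = ((17/6 - 613) + sqrt(2)*sqrt(29)/2) + 123/4 = (-3661/6 + sqrt(58)/2) + 123/4 = -6953/12 + sqrt(58)/2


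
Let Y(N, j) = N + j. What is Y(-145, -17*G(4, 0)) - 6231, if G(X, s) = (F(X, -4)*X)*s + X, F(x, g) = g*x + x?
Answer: -6444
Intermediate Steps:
F(x, g) = x + g*x
G(X, s) = X - 3*s*X² (G(X, s) = ((X*(1 - 4))*X)*s + X = ((X*(-3))*X)*s + X = ((-3*X)*X)*s + X = (-3*X²)*s + X = -3*s*X² + X = X - 3*s*X²)
Y(-145, -17*G(4, 0)) - 6231 = (-145 - 68*(1 - 3*4*0)) - 6231 = (-145 - 68*(1 + 0)) - 6231 = (-145 - 68) - 6231 = -213 - 6231 = -6444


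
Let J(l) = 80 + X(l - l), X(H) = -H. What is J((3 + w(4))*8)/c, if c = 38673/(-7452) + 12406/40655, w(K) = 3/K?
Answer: -2692987200/164422367 ≈ -16.378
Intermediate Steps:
J(l) = 80 (J(l) = 80 - (l - l) = 80 - 1*0 = 80 + 0 = 80)
c = -164422367/33662340 (c = 38673*(-1/7452) + 12406*(1/40655) = -4297/828 + 12406/40655 = -164422367/33662340 ≈ -4.8845)
J((3 + w(4))*8)/c = 80/(-164422367/33662340) = 80*(-33662340/164422367) = -2692987200/164422367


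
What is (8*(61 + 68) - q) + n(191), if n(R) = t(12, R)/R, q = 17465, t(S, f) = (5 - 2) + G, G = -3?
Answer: -16433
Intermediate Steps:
t(S, f) = 0 (t(S, f) = (5 - 2) - 3 = 3 - 3 = 0)
n(R) = 0 (n(R) = 0/R = 0)
(8*(61 + 68) - q) + n(191) = (8*(61 + 68) - 1*17465) + 0 = (8*129 - 17465) + 0 = (1032 - 17465) + 0 = -16433 + 0 = -16433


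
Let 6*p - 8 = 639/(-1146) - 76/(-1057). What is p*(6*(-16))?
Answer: -24272664/201887 ≈ -120.23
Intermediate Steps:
p = 1011361/807548 (p = 4/3 + (639/(-1146) - 76/(-1057))/6 = 4/3 + (639*(-1/1146) - 76*(-1/1057))/6 = 4/3 + (-213/382 + 76/1057)/6 = 4/3 + (⅙)*(-196109/403774) = 4/3 - 196109/2422644 = 1011361/807548 ≈ 1.2524)
p*(6*(-16)) = 1011361*(6*(-16))/807548 = (1011361/807548)*(-96) = -24272664/201887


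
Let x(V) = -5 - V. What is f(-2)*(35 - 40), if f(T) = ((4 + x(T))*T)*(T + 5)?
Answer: 30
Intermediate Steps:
f(T) = T*(-1 - T)*(5 + T) (f(T) = ((4 + (-5 - T))*T)*(T + 5) = ((-1 - T)*T)*(5 + T) = (T*(-1 - T))*(5 + T) = T*(-1 - T)*(5 + T))
f(-2)*(35 - 40) = (-1*(-2)*(5 - 2 - 2*(5 - 2)))*(35 - 40) = -1*(-2)*(5 - 2 - 2*3)*(-5) = -1*(-2)*(5 - 2 - 6)*(-5) = -1*(-2)*(-3)*(-5) = -6*(-5) = 30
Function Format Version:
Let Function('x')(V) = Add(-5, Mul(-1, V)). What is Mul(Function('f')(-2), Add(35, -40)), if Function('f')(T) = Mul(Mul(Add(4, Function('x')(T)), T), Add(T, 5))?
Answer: 30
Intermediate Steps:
Function('f')(T) = Mul(T, Add(-1, Mul(-1, T)), Add(5, T)) (Function('f')(T) = Mul(Mul(Add(4, Add(-5, Mul(-1, T))), T), Add(T, 5)) = Mul(Mul(Add(-1, Mul(-1, T)), T), Add(5, T)) = Mul(Mul(T, Add(-1, Mul(-1, T))), Add(5, T)) = Mul(T, Add(-1, Mul(-1, T)), Add(5, T)))
Mul(Function('f')(-2), Add(35, -40)) = Mul(Mul(-1, -2, Add(5, -2, Mul(-2, Add(5, -2)))), Add(35, -40)) = Mul(Mul(-1, -2, Add(5, -2, Mul(-2, 3))), -5) = Mul(Mul(-1, -2, Add(5, -2, -6)), -5) = Mul(Mul(-1, -2, -3), -5) = Mul(-6, -5) = 30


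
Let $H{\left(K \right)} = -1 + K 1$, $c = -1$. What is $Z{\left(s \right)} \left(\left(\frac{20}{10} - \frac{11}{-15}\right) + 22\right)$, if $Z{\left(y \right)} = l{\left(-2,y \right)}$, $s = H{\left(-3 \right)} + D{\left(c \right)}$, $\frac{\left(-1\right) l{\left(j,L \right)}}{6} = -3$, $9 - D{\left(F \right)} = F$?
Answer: $\frac{2226}{5} \approx 445.2$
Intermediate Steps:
$D{\left(F \right)} = 9 - F$
$l{\left(j,L \right)} = 18$ ($l{\left(j,L \right)} = \left(-6\right) \left(-3\right) = 18$)
$H{\left(K \right)} = -1 + K$
$s = 6$ ($s = \left(-1 - 3\right) + \left(9 - -1\right) = -4 + \left(9 + 1\right) = -4 + 10 = 6$)
$Z{\left(y \right)} = 18$
$Z{\left(s \right)} \left(\left(\frac{20}{10} - \frac{11}{-15}\right) + 22\right) = 18 \left(\left(\frac{20}{10} - \frac{11}{-15}\right) + 22\right) = 18 \left(\left(20 \cdot \frac{1}{10} - - \frac{11}{15}\right) + 22\right) = 18 \left(\left(2 + \frac{11}{15}\right) + 22\right) = 18 \left(\frac{41}{15} + 22\right) = 18 \cdot \frac{371}{15} = \frac{2226}{5}$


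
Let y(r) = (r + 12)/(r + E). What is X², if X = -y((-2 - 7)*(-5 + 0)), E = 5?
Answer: 3249/2500 ≈ 1.2996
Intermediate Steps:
y(r) = (12 + r)/(5 + r) (y(r) = (r + 12)/(r + 5) = (12 + r)/(5 + r))
X = -57/50 (X = -(12 + (-2 - 7)*(-5 + 0))/(5 + (-2 - 7)*(-5 + 0)) = -(12 - 9*(-5))/(5 - 9*(-5)) = -(12 + 45)/(5 + 45) = -57/50 ≈ -1.1400)
X² = (-57/50)² = 3249/2500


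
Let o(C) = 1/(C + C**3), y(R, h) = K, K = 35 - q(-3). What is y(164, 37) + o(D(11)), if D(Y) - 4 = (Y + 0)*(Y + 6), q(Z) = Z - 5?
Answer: 299626667/6968062 ≈ 43.000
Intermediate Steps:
q(Z) = -5 + Z
K = 43 (K = 35 - (-5 - 3) = 35 - 1*(-8) = 35 + 8 = 43)
y(R, h) = 43
D(Y) = 4 + Y*(6 + Y) (D(Y) = 4 + (Y + 0)*(Y + 6) = 4 + Y*(6 + Y))
y(164, 37) + o(D(11)) = 43 + 1/((4 + 11**2 + 6*11) + (4 + 11**2 + 6*11)**3) = 43 + 1/((4 + 121 + 66) + (4 + 121 + 66)**3) = 43 + 1/(191 + 191**3) = 43 + 1/(191 + 6967871) = 43 + 1/6968062 = 299626667/6968062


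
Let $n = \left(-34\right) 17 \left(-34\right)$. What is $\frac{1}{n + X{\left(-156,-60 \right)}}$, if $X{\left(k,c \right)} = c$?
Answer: $\frac{1}{19592} \approx 5.1041 \cdot 10^{-5}$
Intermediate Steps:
$n = 19652$ ($n = \left(-578\right) \left(-34\right) = 19652$)
$\frac{1}{n + X{\left(-156,-60 \right)}} = \frac{1}{19652 - 60} = \frac{1}{19592}$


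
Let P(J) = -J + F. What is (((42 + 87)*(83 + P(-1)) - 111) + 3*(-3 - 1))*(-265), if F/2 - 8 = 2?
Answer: -3522645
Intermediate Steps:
F = 20 (F = 16 + 2*2 = 16 + 4 = 20)
P(J) = 20 - J (P(J) = -J + 20 = 20 - J)
(((42 + 87)*(83 + P(-1)) - 111) + 3*(-3 - 1))*(-265) = (((42 + 87)*(83 + (20 - 1*(-1))) - 111) + 3*(-3 - 1))*(-265) = ((129*(83 + (20 + 1)) - 111) + 3*(-4))*(-265) = ((129*(83 + 21) - 111) - 12)*(-265) = ((129*104 - 111) - 12)*(-265) = ((13416 - 111) - 12)*(-265) = (13305 - 12)*(-265) = 13293*(-265) = -3522645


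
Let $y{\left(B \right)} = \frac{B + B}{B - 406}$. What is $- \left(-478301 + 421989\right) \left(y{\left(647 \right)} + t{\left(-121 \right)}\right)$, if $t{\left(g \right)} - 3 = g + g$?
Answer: $- \frac{3170647160}{241} \approx -1.3156 \cdot 10^{7}$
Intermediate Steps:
$y{\left(B \right)} = \frac{2 B}{-406 + B}$
$t{\left(g \right)} = 3 + 2 g$ ($t{\left(g \right)} = 3 + \left(g + g\right) = 3 + 2 g$)
$- \left(-478301 + 421989\right) \left(y{\left(647 \right)} + t{\left(-121 \right)}\right) = - \left(-478301 + 421989\right) \left(2 \cdot 647 \frac{1}{-406 + 647} + \left(3 + 2 \left(-121\right)\right)\right) = - \left(-56312\right) \left(2 \cdot 647 \cdot \frac{1}{241} + \left(3 - 242\right)\right) = - \left(-56312\right) \left(2 \cdot 647 \cdot \frac{1}{241} - 239\right) = - \left(-56312\right) \left(\frac{1294}{241} - 239\right) = - \frac{\left(-56312\right) \left(-56305\right)}{241} = \left(-1\right) \frac{3170647160}{241} = - \frac{3170647160}{241}$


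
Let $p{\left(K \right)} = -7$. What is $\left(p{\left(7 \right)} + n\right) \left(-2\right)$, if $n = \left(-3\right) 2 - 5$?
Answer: $36$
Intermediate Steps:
$n = -11$ ($n = -6 - 5 = -11$)
$\left(p{\left(7 \right)} + n\right) \left(-2\right) = \left(-7 - 11\right) \left(-2\right) = \left(-18\right) \left(-2\right) = 36$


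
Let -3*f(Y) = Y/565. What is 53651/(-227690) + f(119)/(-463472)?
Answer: -4214739588593/17886985775760 ≈ -0.23563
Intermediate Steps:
f(Y) = -Y/1695 (f(Y) = -Y/(3*565) = -Y/1695)
53651/(-227690) + f(119)/(-463472) = 53651/(-227690) - 1/1695*119/(-463472) = 53651*(-1/227690) - 119/1695*(-1/463472) = -53651/227690 + 119/785585040 = -4214739588593/17886985775760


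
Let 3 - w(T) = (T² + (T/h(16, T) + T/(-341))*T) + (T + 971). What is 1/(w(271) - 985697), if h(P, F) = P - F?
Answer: -86955/92161311199 ≈ -9.4351e-7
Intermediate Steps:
w(T) = -968 - T - T² - T*(-T/341 + T/(16 - T)) (w(T) = 3 - ((T² + (T/(16 - T) + T/(-341))*T) + (T + 971)) = 3 - ((T² + (T/(16 - T) + T*(-1/341))*T) + (971 + T)) = 3 - ((T² + (T/(16 - T) - T/341)*T) + (971 + T)) = 3 - ((T² + (-T/341 + T/(16 - T))*T) + (971 + T)) = 3 - ((T² + T*(-T/341 + T/(16 - T))) + (971 + T)) = 3 - (971 + T + T² + T*(-T/341 + T/(16 - T))) = 3 + (-971 - T - T² - T*(-T/341 + T/(16 - T))) = -968 - T - T² - T*(-T/341 + T/(16 - T)))
1/(w(271) - 985697) = 1/(4*(1320352 - 81158*271 - 85*271³ + 1360*271²)/(341*(-16 + 271)) - 985697) = 1/((4/341)*(1320352 - 21993818 - 85*19902511 + 1360*73441)/255 - 985697) = 1/((4/341)*(1/255)*(1320352 - 21993818 - 1691713435 + 99879760) - 985697) = 1/((4/341)*(1/255)*(-1612507141) - 985697) = 1/(-6450028564/86955 - 985697) = 1/(-92161311199/86955) = -86955/92161311199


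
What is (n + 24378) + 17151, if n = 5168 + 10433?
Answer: 57130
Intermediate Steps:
n = 15601
(n + 24378) + 17151 = (15601 + 24378) + 17151 = 39979 + 17151 = 57130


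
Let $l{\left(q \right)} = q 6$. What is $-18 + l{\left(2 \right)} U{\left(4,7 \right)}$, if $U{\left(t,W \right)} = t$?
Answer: $30$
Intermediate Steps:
$l{\left(q \right)} = 6 q$
$-18 + l{\left(2 \right)} U{\left(4,7 \right)} = -18 + 6 \cdot 2 \cdot 4 = -18 + 12 \cdot 4 = -18 + 48 = 30$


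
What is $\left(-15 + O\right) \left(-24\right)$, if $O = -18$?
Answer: $792$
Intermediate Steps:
$\left(-15 + O\right) \left(-24\right) = \left(-15 - 18\right) \left(-24\right) = \left(-33\right) \left(-24\right) = 792$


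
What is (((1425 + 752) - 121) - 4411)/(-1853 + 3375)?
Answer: -2355/1522 ≈ -1.5473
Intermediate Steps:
(((1425 + 752) - 121) - 4411)/(-1853 + 3375) = ((2177 - 121) - 4411)/1522 = (2056 - 4411)*(1/1522) = -2355*1/1522 = -2355/1522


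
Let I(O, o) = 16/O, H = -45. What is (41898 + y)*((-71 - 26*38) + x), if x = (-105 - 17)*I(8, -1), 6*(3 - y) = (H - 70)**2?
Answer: -310349843/6 ≈ -5.1725e+7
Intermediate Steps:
y = -13207/6 (y = 3 - (-45 - 70)**2/6 = 3 - 1/6*(-115)**2 = 3 - 1/6*13225 = 3 - 13225/6 = -13207/6 ≈ -2201.2)
x = -244 (x = (-105 - 17)*(16/8) = -1952/8 = -122*2 = -244)
(41898 + y)*((-71 - 26*38) + x) = (41898 - 13207/6)*((-71 - 26*38) - 244) = 238181*((-71 - 988) - 244)/6 = 238181*(-1059 - 244)/6 = (238181/6)*(-1303) = -310349843/6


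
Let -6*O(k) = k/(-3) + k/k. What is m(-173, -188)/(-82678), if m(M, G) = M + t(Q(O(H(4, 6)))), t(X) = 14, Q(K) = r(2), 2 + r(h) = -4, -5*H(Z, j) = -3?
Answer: 159/82678 ≈ 0.0019231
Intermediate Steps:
H(Z, j) = 3/5 (H(Z, j) = -1/5*(-3) = 3/5)
r(h) = -6 (r(h) = -2 - 4 = -6)
O(k) = -1/6 + k/18 (O(k) = -(k/(-3) + k/k)/6 = -(k*(-1/3) + 1)/6 = -(-k/3 + 1)/6 = -(1 - k/3)/6 = -1/6 + k/18)
Q(K) = -6
m(M, G) = 14 + M (m(M, G) = M + 14 = 14 + M)
m(-173, -188)/(-82678) = (14 - 173)/(-82678) = -159*(-1/82678) = 159/82678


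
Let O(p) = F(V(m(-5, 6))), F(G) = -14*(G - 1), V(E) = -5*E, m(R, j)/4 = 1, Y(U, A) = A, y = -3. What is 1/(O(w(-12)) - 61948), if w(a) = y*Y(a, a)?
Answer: -1/61654 ≈ -1.6220e-5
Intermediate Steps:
m(R, j) = 4 (m(R, j) = 4*1 = 4)
w(a) = -3*a
F(G) = 14 - 14*G (F(G) = -14*(-1 + G) = 14 - 14*G)
O(p) = 294 (O(p) = 14 - (-70)*4 = 14 - 14*(-20) = 14 + 280 = 294)
1/(O(w(-12)) - 61948) = 1/(294 - 61948) = 1/(-61654) = -1/61654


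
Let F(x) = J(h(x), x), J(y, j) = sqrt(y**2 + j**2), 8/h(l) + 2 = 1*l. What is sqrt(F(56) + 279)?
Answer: sqrt(22599 + 492*sqrt(85))/9 ≈ 18.303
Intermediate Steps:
h(l) = 8/(-2 + l) (h(l) = 8/(-2 + 1*l) = 8/(-2 + l))
J(y, j) = sqrt(j**2 + y**2)
F(x) = sqrt(x**2 + 64/(-2 + x)**2) (F(x) = sqrt(x**2 + (8/(-2 + x))**2) = sqrt(x**2 + 64/(-2 + x)**2))
sqrt(F(56) + 279) = sqrt(sqrt(56**2 + 64/(-2 + 56)**2) + 279) = sqrt(sqrt(3136 + 64/54**2) + 279) = sqrt(sqrt(3136 + 64*(1/2916)) + 279) = sqrt(sqrt(3136 + 16/729) + 279) = sqrt(sqrt(2286160/729) + 279) = sqrt(164*sqrt(85)/27 + 279) = sqrt(279 + 164*sqrt(85)/27)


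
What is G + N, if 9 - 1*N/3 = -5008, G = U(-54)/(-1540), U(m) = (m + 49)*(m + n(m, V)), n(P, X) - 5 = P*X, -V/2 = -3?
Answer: 4635335/308 ≈ 15050.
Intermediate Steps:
V = 6 (V = -2*(-3) = 6)
n(P, X) = 5 + P*X
U(m) = (5 + 7*m)*(49 + m) (U(m) = (m + 49)*(m + (5 + m*6)) = (49 + m)*(m + (5 + 6*m)) = (49 + m)*(5 + 7*m) = (5 + 7*m)*(49 + m))
G = -373/308 (G = (245 + 7*(-54)**2 + 348*(-54))/(-1540) = (245 + 7*2916 - 18792)*(-1/1540) = (245 + 20412 - 18792)*(-1/1540) = 1865*(-1/1540) = -373/308 ≈ -1.2110)
N = 15051 (N = 27 - 3*(-5008) = 27 + 15024 = 15051)
G + N = -373/308 + 15051 = 4635335/308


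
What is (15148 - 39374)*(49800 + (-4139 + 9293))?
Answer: -1331315604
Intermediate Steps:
(15148 - 39374)*(49800 + (-4139 + 9293)) = -24226*(49800 + 5154) = -24226*54954 = -1331315604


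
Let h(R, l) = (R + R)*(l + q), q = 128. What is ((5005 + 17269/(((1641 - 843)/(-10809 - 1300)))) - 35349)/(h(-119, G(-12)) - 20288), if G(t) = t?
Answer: 33332119/5460144 ≈ 6.1046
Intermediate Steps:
h(R, l) = 2*R*(128 + l) (h(R, l) = (R + R)*(l + 128) = (2*R)*(128 + l) = 2*R*(128 + l))
((5005 + 17269/(((1641 - 843)/(-10809 - 1300)))) - 35349)/(h(-119, G(-12)) - 20288) = ((5005 + 17269/(((1641 - 843)/(-10809 - 1300)))) - 35349)/(2*(-119)*(128 - 12) - 20288) = ((5005 + 17269/((798/(-12109)))) - 35349)/(2*(-119)*116 - 20288) = ((5005 + 17269/((798*(-1/12109)))) - 35349)/(-27608 - 20288) = ((5005 + 17269/(-798/12109)) - 35349)/(-47896) = ((5005 + 17269*(-12109/798)) - 35349)*(-1/47896) = ((5005 - 29872903/114) - 35349)*(-1/47896) = (-29302333/114 - 35349)*(-1/47896) = -33332119/114*(-1/47896) = 33332119/5460144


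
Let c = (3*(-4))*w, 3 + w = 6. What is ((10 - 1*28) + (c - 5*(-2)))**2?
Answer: 1936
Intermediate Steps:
w = 3 (w = -3 + 6 = 3)
c = -36 (c = (3*(-4))*3 = -12*3 = -36)
((10 - 1*28) + (c - 5*(-2)))**2 = ((10 - 1*28) + (-36 - 5*(-2)))**2 = ((10 - 28) + (-36 + 10))**2 = (-18 - 26)**2 = (-44)**2 = 1936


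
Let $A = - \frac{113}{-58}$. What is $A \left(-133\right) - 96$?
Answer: $- \frac{20597}{58} \approx -355.12$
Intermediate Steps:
$A = \frac{113}{58}$ ($A = \left(-113\right) \left(- \frac{1}{58}\right) = \frac{113}{58} \approx 1.9483$)
$A \left(-133\right) - 96 = \frac{113}{58} \left(-133\right) - 96 = - \frac{15029}{58} - 96 = - \frac{20597}{58}$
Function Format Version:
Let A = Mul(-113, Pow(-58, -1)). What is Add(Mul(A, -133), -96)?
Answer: Rational(-20597, 58) ≈ -355.12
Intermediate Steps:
A = Rational(113, 58) (A = Mul(-113, Rational(-1, 58)) = Rational(113, 58) ≈ 1.9483)
Add(Mul(A, -133), -96) = Add(Mul(Rational(113, 58), -133), -96) = Add(Rational(-15029, 58), -96) = Rational(-20597, 58)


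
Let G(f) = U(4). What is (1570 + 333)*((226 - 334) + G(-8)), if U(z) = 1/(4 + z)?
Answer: -1642289/8 ≈ -2.0529e+5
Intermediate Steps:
G(f) = ⅛ (G(f) = 1/(4 + 4) = 1/8 = ⅛)
(1570 + 333)*((226 - 334) + G(-8)) = (1570 + 333)*((226 - 334) + ⅛) = 1903*(-108 + ⅛) = 1903*(-863/8) = -1642289/8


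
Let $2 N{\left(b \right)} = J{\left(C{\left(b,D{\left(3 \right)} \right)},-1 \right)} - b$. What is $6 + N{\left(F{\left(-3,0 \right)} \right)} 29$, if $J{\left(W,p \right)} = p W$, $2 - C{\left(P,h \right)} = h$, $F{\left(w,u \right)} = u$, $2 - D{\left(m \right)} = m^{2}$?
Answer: $- \frac{249}{2} \approx -124.5$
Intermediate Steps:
$D{\left(m \right)} = 2 - m^{2}$
$C{\left(P,h \right)} = 2 - h$
$J{\left(W,p \right)} = W p$
$N{\left(b \right)} = - \frac{9}{2} - \frac{b}{2}$ ($N{\left(b \right)} = \frac{\left(2 - \left(2 - 3^{2}\right)\right) \left(-1\right) - b}{2} = \frac{\left(2 - \left(2 - 9\right)\right) \left(-1\right) - b}{2} = \frac{\left(2 - -7\right) \left(-1\right) - b}{2} = \frac{\left(2 + 7\right) \left(-1\right) - b}{2} = \frac{9 \left(-1\right) - b}{2} = \frac{-9 - b}{2} = - \frac{9}{2} - \frac{b}{2}$)
$6 + N{\left(F{\left(-3,0 \right)} \right)} 29 = 6 + \left(- \frac{9}{2} - 0\right) 29 = 6 + \left(- \frac{9}{2} + 0\right) 29 = 6 - \frac{261}{2} = - \frac{249}{2}$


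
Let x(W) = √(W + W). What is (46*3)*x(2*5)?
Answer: 276*√5 ≈ 617.15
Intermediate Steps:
x(W) = √2*√W (x(W) = √(2*W) = √2*√W)
(46*3)*x(2*5) = (46*3)*(√2*√(2*5)) = 138*(√2*√10) = 138*(2*√5) = 276*√5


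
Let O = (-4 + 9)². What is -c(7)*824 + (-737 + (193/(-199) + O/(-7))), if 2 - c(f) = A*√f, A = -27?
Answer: -3328631/1393 - 22248*√7 ≈ -61252.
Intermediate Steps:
c(f) = 2 + 27*√f (c(f) = 2 - (-27)*√f = 2 + 27*√f)
O = 25 (O = 5² = 25)
-c(7)*824 + (-737 + (193/(-199) + O/(-7))) = -(2 + 27*√7)*824 + (-737 + (193/(-199) + 25/(-7))) = (-2 - 27*√7)*824 + (-737 + (193*(-1/199) + 25*(-⅐))) = (-1648 - 22248*√7) + (-737 + (-193/199 - 25/7)) = (-1648 - 22248*√7) + (-737 - 6326/1393) = (-1648 - 22248*√7) - 1032967/1393 = -3328631/1393 - 22248*√7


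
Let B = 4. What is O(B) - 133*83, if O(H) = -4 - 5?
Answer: -11048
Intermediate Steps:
O(H) = -9
O(B) - 133*83 = -9 - 133*83 = -9 - 11039 = -11048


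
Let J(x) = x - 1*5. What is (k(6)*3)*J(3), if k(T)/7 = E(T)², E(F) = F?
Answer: -1512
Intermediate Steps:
J(x) = -5 + x (J(x) = x - 5 = -5 + x)
k(T) = 7*T²
(k(6)*3)*J(3) = ((7*6²)*3)*(-5 + 3) = ((7*36)*3)*(-2) = (252*3)*(-2) = 756*(-2) = -1512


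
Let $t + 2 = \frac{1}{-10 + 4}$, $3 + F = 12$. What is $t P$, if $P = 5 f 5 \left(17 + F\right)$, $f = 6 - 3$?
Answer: $-4225$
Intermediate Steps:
$f = 3$
$F = 9$ ($F = -3 + 12 = 9$)
$t = - \frac{13}{6}$ ($t = -2 + \frac{1}{-10 + 4} = -2 + \frac{1}{-6} = -2 - \frac{1}{6} = - \frac{13}{6} \approx -2.1667$)
$P = 1950$ ($P = 5 \cdot 3 \cdot 5 \left(17 + 9\right) = 15 \cdot 5 \cdot 26 = 75 \cdot 26 = 1950$)
$t P = \left(- \frac{13}{6}\right) 1950 = -4225$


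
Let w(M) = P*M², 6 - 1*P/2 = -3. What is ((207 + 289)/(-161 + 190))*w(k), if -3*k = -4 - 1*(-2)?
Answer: 3968/29 ≈ 136.83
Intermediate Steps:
k = ⅔ (k = -(-4 - 1*(-2))/3 = -(-4 + 2)/3 = -⅓*(-2) = ⅔ ≈ 0.66667)
P = 18 (P = 12 - 2*(-3) = 12 + 6 = 18)
w(M) = 18*M²
((207 + 289)/(-161 + 190))*w(k) = ((207 + 289)/(-161 + 190))*(18*(⅔)²) = (496/29)*(18*(4/9)) = (496*(1/29))*8 = (496/29)*8 = 3968/29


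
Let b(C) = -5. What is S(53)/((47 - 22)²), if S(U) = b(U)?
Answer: -1/125 ≈ -0.0080000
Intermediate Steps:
S(U) = -5
S(53)/((47 - 22)²) = -5/(47 - 22)² = -5/(25²) = -5/625 = -5*1/625 = -1/125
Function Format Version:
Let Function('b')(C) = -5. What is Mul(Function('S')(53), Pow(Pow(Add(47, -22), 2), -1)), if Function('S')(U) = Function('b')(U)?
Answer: Rational(-1, 125) ≈ -0.0080000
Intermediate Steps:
Function('S')(U) = -5
Mul(Function('S')(53), Pow(Pow(Add(47, -22), 2), -1)) = Mul(-5, Pow(Pow(Add(47, -22), 2), -1)) = Mul(-5, Pow(Pow(25, 2), -1)) = Mul(-5, Pow(625, -1)) = Mul(-5, Rational(1, 625)) = Rational(-1, 125)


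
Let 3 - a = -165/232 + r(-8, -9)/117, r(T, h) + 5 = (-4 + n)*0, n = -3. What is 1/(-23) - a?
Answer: -2370775/624312 ≈ -3.7974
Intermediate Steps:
r(T, h) = -5 (r(T, h) = -5 + (-4 - 3)*0 = -5 - 7*0 = -5 + 0 = -5)
a = 101897/27144 (a = 3 - (-165/232 - 5/117) = 3 - 1*(-20465/27144) = 3 + 20465/27144 = 101897/27144 ≈ 3.7539)
1/(-23) - a = 1/(-23) - 1*101897/27144 = -1/23 - 101897/27144 = -2370775/624312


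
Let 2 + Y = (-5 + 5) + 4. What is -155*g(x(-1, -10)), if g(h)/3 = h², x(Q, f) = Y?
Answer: -1860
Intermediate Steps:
Y = 2 (Y = -2 + ((-5 + 5) + 4) = -2 + (0 + 4) = -2 + 4 = 2)
x(Q, f) = 2
g(h) = 3*h²
-155*g(x(-1, -10)) = -465*2² = -465*4 = -155*12 = -1860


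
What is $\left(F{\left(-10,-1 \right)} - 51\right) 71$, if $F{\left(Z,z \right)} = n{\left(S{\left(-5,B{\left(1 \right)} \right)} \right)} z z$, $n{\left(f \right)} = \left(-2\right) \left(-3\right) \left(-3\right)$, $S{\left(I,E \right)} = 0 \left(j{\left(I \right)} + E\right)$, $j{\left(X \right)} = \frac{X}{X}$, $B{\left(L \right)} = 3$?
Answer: $-4899$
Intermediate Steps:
$j{\left(X \right)} = 1$
$S{\left(I,E \right)} = 0$ ($S{\left(I,E \right)} = 0 \left(1 + E\right) = 0$)
$n{\left(f \right)} = -18$ ($n{\left(f \right)} = 6 \left(-3\right) = -18$)
$F{\left(Z,z \right)} = - 18 z^{2}$ ($F{\left(Z,z \right)} = - 18 z z = - 18 z^{2}$)
$\left(F{\left(-10,-1 \right)} - 51\right) 71 = \left(- 18 \left(-1\right)^{2} - 51\right) 71 = \left(\left(-18\right) 1 - 51\right) 71 = \left(-18 - 51\right) 71 = \left(-69\right) 71 = -4899$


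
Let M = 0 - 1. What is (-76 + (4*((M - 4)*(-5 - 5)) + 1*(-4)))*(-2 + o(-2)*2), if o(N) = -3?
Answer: -960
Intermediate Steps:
M = -1
(-76 + (4*((M - 4)*(-5 - 5)) + 1*(-4)))*(-2 + o(-2)*2) = (-76 + (4*((-1 - 4)*(-5 - 5)) + 1*(-4)))*(-2 - 3*2) = (-76 + (4*(-5*(-10)) - 4))*(-2 - 6) = (-76 + (4*50 - 4))*(-8) = (-76 + (200 - 4))*(-8) = (-76 + 196)*(-8) = 120*(-8) = -960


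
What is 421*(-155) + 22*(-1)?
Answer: -65277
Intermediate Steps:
421*(-155) + 22*(-1) = -65255 - 22 = -65277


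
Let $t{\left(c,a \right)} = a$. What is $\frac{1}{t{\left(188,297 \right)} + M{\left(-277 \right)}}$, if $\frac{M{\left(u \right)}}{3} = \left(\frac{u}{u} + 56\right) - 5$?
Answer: $\frac{1}{453} \approx 0.0022075$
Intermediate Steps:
$M{\left(u \right)} = 156$ ($M{\left(u \right)} = 3 \left(\left(\frac{u}{u} + 56\right) - 5\right) = 3 \left(\left(1 + 56\right) - 5\right) = 3 \left(57 - 5\right) = 3 \cdot 52 = 156$)
$\frac{1}{t{\left(188,297 \right)} + M{\left(-277 \right)}} = \frac{1}{297 + 156} = \frac{1}{453}$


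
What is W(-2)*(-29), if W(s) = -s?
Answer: -58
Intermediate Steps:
W(-2)*(-29) = -1*(-2)*(-29) = 2*(-29) = -58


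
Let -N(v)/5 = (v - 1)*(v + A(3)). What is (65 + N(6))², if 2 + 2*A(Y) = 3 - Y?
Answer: 3600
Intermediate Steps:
A(Y) = ½ - Y/2 (A(Y) = -1 + (3 - Y)/2 = -1 + (3/2 - Y/2) = ½ - Y/2)
N(v) = -5*(-1 + v)² (N(v) = -5*(v - 1)*(v + (½ - ½*3)) = -5*(-1 + v)*(v + (½ - 3/2)) = -5*(-1 + v)*(v - 1) = -5*(-1 + v)*(-1 + v) = -5*(-1 + v)²)
(65 + N(6))² = (65 + (-5 - 5*6² + 10*6))² = (65 + (-5 - 5*36 + 60))² = (65 + (-5 - 180 + 60))² = (65 - 125)² = (-60)² = 3600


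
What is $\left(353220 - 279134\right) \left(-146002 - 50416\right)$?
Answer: $-14551823948$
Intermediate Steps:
$\left(353220 - 279134\right) \left(-146002 - 50416\right) = 74086 \left(-146002 - 50416\right) = 74086 \left(-196418\right) = -14551823948$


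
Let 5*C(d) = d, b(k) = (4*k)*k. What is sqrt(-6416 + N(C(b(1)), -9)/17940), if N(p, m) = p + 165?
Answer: I*sqrt(516236390787)/8970 ≈ 80.1*I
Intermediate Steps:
b(k) = 4*k**2
C(d) = d/5
N(p, m) = 165 + p
sqrt(-6416 + N(C(b(1)), -9)/17940) = sqrt(-6416 + (165 + (4*1**2)/5)/17940) = sqrt(-6416 + (165 + (4*1)/5)*(1/17940)) = sqrt(-6416 + (165 + (1/5)*4)*(1/17940)) = sqrt(-6416 + (165 + 4/5)*(1/17940)) = sqrt(-6416 + (829/5)*(1/17940)) = sqrt(-6416 + 829/89700) = sqrt(-575514371/89700) = I*sqrt(516236390787)/8970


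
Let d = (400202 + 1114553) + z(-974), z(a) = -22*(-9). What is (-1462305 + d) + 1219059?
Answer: 1271707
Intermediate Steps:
z(a) = 198
d = 1514953 (d = (400202 + 1114553) + 198 = 1514755 + 198 = 1514953)
(-1462305 + d) + 1219059 = (-1462305 + 1514953) + 1219059 = 52648 + 1219059 = 1271707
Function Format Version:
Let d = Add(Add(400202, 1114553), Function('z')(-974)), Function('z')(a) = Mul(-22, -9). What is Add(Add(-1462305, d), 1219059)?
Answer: 1271707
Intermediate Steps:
Function('z')(a) = 198
d = 1514953 (d = Add(Add(400202, 1114553), 198) = Add(1514755, 198) = 1514953)
Add(Add(-1462305, d), 1219059) = Add(Add(-1462305, 1514953), 1219059) = Add(52648, 1219059) = 1271707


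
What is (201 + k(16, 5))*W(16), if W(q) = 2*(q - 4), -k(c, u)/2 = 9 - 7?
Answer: 4728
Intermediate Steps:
k(c, u) = -4 (k(c, u) = -2*(9 - 7) = -2*2 = -4)
W(q) = -8 + 2*q (W(q) = 2*(-4 + q) = -8 + 2*q)
(201 + k(16, 5))*W(16) = (201 - 4)*(-8 + 2*16) = 197*(-8 + 32) = 197*24 = 4728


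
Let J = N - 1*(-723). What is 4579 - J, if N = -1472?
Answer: 5328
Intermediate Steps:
J = -749 (J = -1472 - 1*(-723) = -1472 + 723 = -749)
4579 - J = 4579 - 1*(-749) = 4579 + 749 = 5328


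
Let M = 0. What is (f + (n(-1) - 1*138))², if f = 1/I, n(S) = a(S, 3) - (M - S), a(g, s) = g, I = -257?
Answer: 1294632361/66049 ≈ 19601.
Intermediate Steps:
n(S) = 2*S (n(S) = S - (0 - S) = S - (-1)*S = S + S = 2*S)
f = -1/257 (f = 1/(-257) = -1/257 ≈ -0.0038911)
(f + (n(-1) - 1*138))² = (-1/257 + (2*(-1) - 1*138))² = (-1/257 + (-2 - 138))² = (-1/257 - 140)² = (-35981/257)² = 1294632361/66049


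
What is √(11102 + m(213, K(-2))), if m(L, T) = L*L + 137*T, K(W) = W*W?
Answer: √57019 ≈ 238.79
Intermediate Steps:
K(W) = W²
m(L, T) = L² + 137*T
√(11102 + m(213, K(-2))) = √(11102 + (213² + 137*(-2)²)) = √(11102 + (45369 + 137*4)) = √(11102 + (45369 + 548)) = √(11102 + 45917) = √57019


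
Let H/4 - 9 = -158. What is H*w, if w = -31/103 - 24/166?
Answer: 2270164/8549 ≈ 265.55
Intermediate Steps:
H = -596 (H = 36 + 4*(-158) = 36 - 632 = -596)
w = -3809/8549 (w = -31*1/103 - 24*1/166 = -31/103 - 12/83 = -3809/8549 ≈ -0.44555)
H*w = -596*(-3809/8549) = 2270164/8549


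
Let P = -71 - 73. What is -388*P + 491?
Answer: 56363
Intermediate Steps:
P = -144
-388*P + 491 = -388*(-144) + 491 = 55872 + 491 = 56363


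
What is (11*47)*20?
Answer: 10340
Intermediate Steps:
(11*47)*20 = 517*20 = 10340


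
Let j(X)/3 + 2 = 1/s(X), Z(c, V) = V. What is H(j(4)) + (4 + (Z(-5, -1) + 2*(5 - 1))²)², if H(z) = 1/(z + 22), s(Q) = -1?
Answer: 36518/13 ≈ 2809.1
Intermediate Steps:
j(X) = -9 (j(X) = -6 + 3/(-1) = -6 + 3*(-1) = -6 - 3 = -9)
H(z) = 1/(22 + z)
H(j(4)) + (4 + (Z(-5, -1) + 2*(5 - 1))²)² = 1/(22 - 9) + (4 + (-1 + 2*(5 - 1))²)² = 1/13 + (4 + (-1 + 2*4)²)² = 1/13 + (4 + (-1 + 8)²)² = 1/13 + (4 + 7²)² = 1/13 + (4 + 49)² = 1/13 + 53² = 1/13 + 2809 = 36518/13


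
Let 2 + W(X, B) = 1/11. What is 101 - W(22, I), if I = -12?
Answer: 1132/11 ≈ 102.91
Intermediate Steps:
W(X, B) = -21/11 (W(X, B) = -2 + 1/11 = -21/11)
101 - W(22, I) = 101 - 1*(-21/11) = 101 + 21/11 = 1132/11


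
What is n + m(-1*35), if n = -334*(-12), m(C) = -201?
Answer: 3807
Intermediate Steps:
n = 4008
n + m(-1*35) = 4008 - 201 = 3807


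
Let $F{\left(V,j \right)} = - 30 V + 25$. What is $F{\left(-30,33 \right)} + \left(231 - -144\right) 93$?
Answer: $35800$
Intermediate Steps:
$F{\left(V,j \right)} = 25 - 30 V$
$F{\left(-30,33 \right)} + \left(231 - -144\right) 93 = \left(25 - -900\right) + \left(231 - -144\right) 93 = \left(25 + 900\right) + \left(231 + 144\right) 93 = 925 + 375 \cdot 93 = 925 + 34875 = 35800$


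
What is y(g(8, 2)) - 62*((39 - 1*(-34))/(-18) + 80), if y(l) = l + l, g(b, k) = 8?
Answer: -42233/9 ≈ -4692.6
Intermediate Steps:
y(l) = 2*l
y(g(8, 2)) - 62*((39 - 1*(-34))/(-18) + 80) = 2*8 - 62*((39 - 1*(-34))/(-18) + 80) = 16 - 62*((39 + 34)*(-1/18) + 80) = 16 - 62*(73*(-1/18) + 80) = 16 - 62*(-73/18 + 80) = 16 - 62*1367/18 = 16 - 1*42377/9 = 16 - 42377/9 = -42233/9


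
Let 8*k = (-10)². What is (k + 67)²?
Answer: 25281/4 ≈ 6320.3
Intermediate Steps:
k = 25/2 (k = (⅛)*(-10)² = (⅛)*100 = 25/2 ≈ 12.500)
(k + 67)² = (25/2 + 67)² = (159/2)² = 25281/4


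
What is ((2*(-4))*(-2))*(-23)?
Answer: -368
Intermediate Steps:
((2*(-4))*(-2))*(-23) = -8*(-2)*(-23) = 16*(-23) = -368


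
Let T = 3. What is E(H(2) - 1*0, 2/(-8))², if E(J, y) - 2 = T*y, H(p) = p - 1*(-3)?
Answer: 25/16 ≈ 1.5625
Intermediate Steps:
H(p) = 3 + p (H(p) = p + 3 = 3 + p)
E(J, y) = 2 + 3*y
E(H(2) - 1*0, 2/(-8))² = (2 + 3*(2/(-8)))² = (2 + 3*(2*(-⅛)))² = (2 + 3*(-¼))² = (2 - ¾)² = (5/4)² = 25/16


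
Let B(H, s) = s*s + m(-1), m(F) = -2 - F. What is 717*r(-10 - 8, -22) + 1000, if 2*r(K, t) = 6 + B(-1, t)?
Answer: 352613/2 ≈ 1.7631e+5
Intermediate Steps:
B(H, s) = -1 + s² (B(H, s) = s*s + (-2 - 1*(-1)) = s² + (-2 + 1) = s² - 1 = -1 + s²)
r(K, t) = 5/2 + t²/2 (r(K, t) = (6 + (-1 + t²))/2 = (5 + t²)/2 = 5/2 + t²/2)
717*r(-10 - 8, -22) + 1000 = 717*(5/2 + (½)*(-22)²) + 1000 = 717*(5/2 + (½)*484) + 1000 = 717*(5/2 + 242) + 1000 = 717*(489/2) + 1000 = 350613/2 + 1000 = 352613/2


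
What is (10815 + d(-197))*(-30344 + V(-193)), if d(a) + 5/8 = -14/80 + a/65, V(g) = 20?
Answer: -21309463224/65 ≈ -3.2784e+8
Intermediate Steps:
d(a) = -⅘ + a/65 (d(a) = -5/8 + (-14/80 + a/65) = -5/8 + (-14*1/80 + a*(1/65)) = -5/8 + (-7/40 + a/65) = -⅘ + a/65)
(10815 + d(-197))*(-30344 + V(-193)) = (10815 + (-⅘ + (1/65)*(-197)))*(-30344 + 20) = (10815 + (-⅘ - 197/65))*(-30324) = (10815 - 249/65)*(-30324) = (702726/65)*(-30324) = -21309463224/65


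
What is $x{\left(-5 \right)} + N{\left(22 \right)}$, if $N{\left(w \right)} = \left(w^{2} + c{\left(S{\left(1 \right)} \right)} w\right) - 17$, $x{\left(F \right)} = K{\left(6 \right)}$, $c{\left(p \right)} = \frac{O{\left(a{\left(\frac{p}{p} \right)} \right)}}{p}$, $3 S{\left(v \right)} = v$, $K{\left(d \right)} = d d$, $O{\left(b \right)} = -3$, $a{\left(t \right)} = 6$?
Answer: $305$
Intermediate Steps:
$K{\left(d \right)} = d^{2}$
$S{\left(v \right)} = \frac{v}{3}$
$c{\left(p \right)} = - \frac{3}{p}$
$x{\left(F \right)} = 36$ ($x{\left(F \right)} = 6^{2} = 36$)
$N{\left(w \right)} = -17 + w^{2} - 9 w$ ($N{\left(w \right)} = \left(w^{2} + - \frac{3}{\frac{1}{3} \cdot 1} w\right) - 17 = \left(w^{2} + - 3 \frac{1}{\frac{1}{3}} w\right) - 17 = \left(w^{2} + \left(-3\right) 3 w\right) - 17 = \left(w^{2} - 9 w\right) - 17 = -17 + w^{2} - 9 w$)
$x{\left(-5 \right)} + N{\left(22 \right)} = 36 - \left(215 - 484\right) = 36 - -269 = 36 + 269 = 305$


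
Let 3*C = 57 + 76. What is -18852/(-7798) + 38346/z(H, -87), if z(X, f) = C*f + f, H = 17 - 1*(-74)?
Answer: -56167455/7688828 ≈ -7.3051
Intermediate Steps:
C = 133/3 (C = (57 + 76)/3 = (⅓)*133 = 133/3 ≈ 44.333)
H = 91 (H = 17 + 74 = 91)
z(X, f) = 136*f/3 (z(X, f) = 133*f/3 + f = 136*f/3)
-18852/(-7798) + 38346/z(H, -87) = -18852/(-7798) + 38346/(((136/3)*(-87))) = -18852*(-1/7798) + 38346/(-3944) = 9426/3899 + 38346*(-1/3944) = 9426/3899 - 19173/1972 = -56167455/7688828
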